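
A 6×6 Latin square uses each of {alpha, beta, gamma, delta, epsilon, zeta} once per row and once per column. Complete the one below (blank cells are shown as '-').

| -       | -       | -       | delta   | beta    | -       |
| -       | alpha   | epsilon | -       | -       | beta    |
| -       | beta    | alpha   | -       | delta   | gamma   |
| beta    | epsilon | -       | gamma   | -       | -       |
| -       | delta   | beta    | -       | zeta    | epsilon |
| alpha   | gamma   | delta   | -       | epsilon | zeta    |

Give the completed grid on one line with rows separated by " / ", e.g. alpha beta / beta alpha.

Cell (r1,c2): row 1 has {beta,delta}; column 2 has {alpha,beta,gamma,delta,epsilon} → zeta.
Cell (r1,c3): row 1 has {beta,delta,zeta}; column 3 has {alpha,beta,delta,epsilon} → gamma.
Cell (r1,c6): row 1 has {beta,gamma,delta,zeta}; column 6 has {beta,gamma,epsilon,zeta} → alpha.
Cell (r2,c4): row 2 has {alpha,beta,epsilon}; column 4 has {gamma,delta} → zeta.
Cell (r2,c5): row 2 has {alpha,beta,epsilon,zeta}; column 5 has {beta,delta,epsilon,zeta} → gamma.
Cell (r3,c4): row 3 has {alpha,beta,gamma,delta}; column 4 has {gamma,delta,zeta} → epsilon.
Cell (r4,c3): row 4 has {beta,gamma,epsilon}; column 3 has {alpha,beta,gamma,delta,epsilon} → zeta.
Cell (r4,c5): row 4 has {beta,gamma,epsilon,zeta}; column 5 has {beta,gamma,delta,epsilon,zeta} → alpha.
Cell (r4,c6): row 4 has {alpha,beta,gamma,epsilon,zeta}; column 6 has {alpha,beta,gamma,epsilon,zeta} → delta.
Cell (r5,c1): row 5 has {beta,delta,epsilon,zeta}; column 1 has {alpha,beta} → gamma.
Cell (r5,c4): row 5 has {beta,gamma,delta,epsilon,zeta}; column 4 has {gamma,delta,epsilon,zeta} → alpha.
Cell (r6,c4): row 6 has {alpha,gamma,delta,epsilon,zeta}; column 4 has {alpha,gamma,delta,epsilon,zeta} → beta.
Cell (r1,c1): row 1 has {alpha,beta,gamma,delta,zeta}; column 1 has {alpha,beta,gamma} → epsilon.
Cell (r2,c1): row 2 has {alpha,beta,gamma,epsilon,zeta}; column 1 has {alpha,beta,gamma,epsilon} → delta.
Cell (r3,c1): row 3 has {alpha,beta,gamma,delta,epsilon}; column 1 has {alpha,beta,gamma,delta,epsilon} → zeta.

epsilon zeta gamma delta beta alpha / delta alpha epsilon zeta gamma beta / zeta beta alpha epsilon delta gamma / beta epsilon zeta gamma alpha delta / gamma delta beta alpha zeta epsilon / alpha gamma delta beta epsilon zeta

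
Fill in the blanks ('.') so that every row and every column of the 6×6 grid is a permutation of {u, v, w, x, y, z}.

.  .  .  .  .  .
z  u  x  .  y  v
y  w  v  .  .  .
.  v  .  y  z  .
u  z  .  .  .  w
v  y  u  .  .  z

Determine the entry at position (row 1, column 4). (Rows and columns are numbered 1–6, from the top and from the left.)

u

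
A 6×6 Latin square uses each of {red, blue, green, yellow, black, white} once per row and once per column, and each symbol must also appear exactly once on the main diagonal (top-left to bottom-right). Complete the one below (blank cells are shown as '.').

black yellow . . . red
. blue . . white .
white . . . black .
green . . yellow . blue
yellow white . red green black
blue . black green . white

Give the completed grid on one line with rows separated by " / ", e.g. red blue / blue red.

black yellow green white blue red / red blue yellow black white green / white green red blue black yellow / green black white yellow red blue / yellow white blue red green black / blue red black green yellow white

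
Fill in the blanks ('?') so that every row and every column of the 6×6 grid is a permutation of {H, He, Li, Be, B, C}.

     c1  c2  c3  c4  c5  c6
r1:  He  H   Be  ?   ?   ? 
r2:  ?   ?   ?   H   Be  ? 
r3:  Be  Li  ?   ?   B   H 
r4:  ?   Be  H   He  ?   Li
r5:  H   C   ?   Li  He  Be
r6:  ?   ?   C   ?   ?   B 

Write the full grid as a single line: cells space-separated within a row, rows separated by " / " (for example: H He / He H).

He H Be B Li C / C B Li H Be He / Be Li He C B H / B Be H He C Li / H C B Li He Be / Li He C Be H B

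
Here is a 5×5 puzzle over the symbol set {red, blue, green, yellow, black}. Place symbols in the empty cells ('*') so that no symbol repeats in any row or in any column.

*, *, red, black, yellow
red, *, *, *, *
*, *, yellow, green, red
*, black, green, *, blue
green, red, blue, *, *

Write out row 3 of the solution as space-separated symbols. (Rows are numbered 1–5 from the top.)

(r1,c1) = blue
(r1,c2) = green
(r2,c3) = black
(r2,c5) = green
(r3,c1) = black
(r3,c2) = blue

black blue yellow green red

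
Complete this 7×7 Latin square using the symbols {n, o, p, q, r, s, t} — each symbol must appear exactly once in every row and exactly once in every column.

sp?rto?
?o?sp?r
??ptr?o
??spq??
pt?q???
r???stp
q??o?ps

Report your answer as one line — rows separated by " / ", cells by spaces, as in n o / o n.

s p n r t o q / t o q s p n r / n s p t r q o / o n s p q r t / p t r q o s n / r q o n s t p / q r t o n p s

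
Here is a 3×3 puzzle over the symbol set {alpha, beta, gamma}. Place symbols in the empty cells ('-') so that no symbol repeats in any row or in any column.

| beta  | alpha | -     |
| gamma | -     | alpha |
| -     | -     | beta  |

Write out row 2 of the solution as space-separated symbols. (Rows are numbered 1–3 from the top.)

At row 1, column 3: row 1 has {alpha,beta}; column 3 has {alpha,beta}; that leaves gamma.
At row 2, column 2: row 2 has {alpha,gamma}; column 2 has {alpha}; that leaves beta.

gamma beta alpha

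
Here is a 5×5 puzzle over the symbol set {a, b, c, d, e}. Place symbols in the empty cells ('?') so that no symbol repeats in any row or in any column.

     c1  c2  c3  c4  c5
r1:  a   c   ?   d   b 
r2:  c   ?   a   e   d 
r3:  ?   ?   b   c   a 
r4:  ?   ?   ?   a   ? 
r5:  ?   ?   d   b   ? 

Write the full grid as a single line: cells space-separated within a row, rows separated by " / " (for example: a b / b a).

a c e d b / c b a e d / d e b c a / b d c a e / e a d b c

(r1,c3) = e
(r2,c2) = b
(r4,c3) = c
(r4,c5) = e
(r5,c1) = e
(r5,c2) = a
(r5,c5) = c
(r3,c1) = d
(r3,c2) = e
(r4,c1) = b
(r4,c2) = d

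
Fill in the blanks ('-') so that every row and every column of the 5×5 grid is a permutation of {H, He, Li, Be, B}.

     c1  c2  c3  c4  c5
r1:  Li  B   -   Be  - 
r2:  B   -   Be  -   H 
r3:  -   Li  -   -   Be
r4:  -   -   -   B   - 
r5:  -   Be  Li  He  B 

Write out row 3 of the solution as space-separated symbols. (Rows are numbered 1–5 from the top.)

He Li B H Be

Cell (r1,c5): row 1 has {Li,Be,B}; column 5 has {H,Be,B} → He.
Cell (r2,c2): row 2 has {H,Be,B}; column 2 has {Li,Be,B} → He.
Cell (r2,c4): row 2 has {H,He,Be,B}; column 4 has {He,Be,B} → Li.
Cell (r3,c4): row 3 has {Li,Be}; column 4 has {He,Li,Be,B} → H.
Cell (r4,c2): row 4 has {B}; column 2 has {He,Li,Be,B} → H.
Cell (r4,c3): row 4 has {H,B}; column 3 has {Li,Be} → He.
Cell (r4,c5): row 4 has {H,He,B}; column 5 has {H,He,Be,B} → Li.
Cell (r5,c1): row 5 has {He,Li,Be,B}; column 1 has {Li,B} → H.
Cell (r1,c3): row 1 has {He,Li,Be,B}; column 3 has {He,Li,Be} → H.
Cell (r3,c1): row 3 has {H,Li,Be}; column 1 has {H,Li,B} → He.
Cell (r3,c3): row 3 has {H,He,Li,Be}; column 3 has {H,He,Li,Be} → B.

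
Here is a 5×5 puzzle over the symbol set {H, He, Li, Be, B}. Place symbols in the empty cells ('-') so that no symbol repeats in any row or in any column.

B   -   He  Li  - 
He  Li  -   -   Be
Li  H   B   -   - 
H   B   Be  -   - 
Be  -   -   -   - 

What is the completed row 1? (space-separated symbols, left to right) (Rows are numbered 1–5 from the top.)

B Be He Li H

At row 1, column 2: row 1 has {He,Li,B}; column 2 has {H,Li,B}; that leaves Be.
At row 1, column 5: row 1 has {He,Li,Be,B}; column 5 has {Be}; that leaves H.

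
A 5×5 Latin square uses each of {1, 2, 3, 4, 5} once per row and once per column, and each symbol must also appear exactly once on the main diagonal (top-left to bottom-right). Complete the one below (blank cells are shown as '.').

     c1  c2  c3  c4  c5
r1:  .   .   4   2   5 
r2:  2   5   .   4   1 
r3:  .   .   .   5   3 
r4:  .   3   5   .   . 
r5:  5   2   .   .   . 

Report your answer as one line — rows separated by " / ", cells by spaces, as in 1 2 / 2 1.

3 1 4 2 5 / 2 5 3 4 1 / 1 4 2 5 3 / 4 3 5 1 2 / 5 2 1 3 4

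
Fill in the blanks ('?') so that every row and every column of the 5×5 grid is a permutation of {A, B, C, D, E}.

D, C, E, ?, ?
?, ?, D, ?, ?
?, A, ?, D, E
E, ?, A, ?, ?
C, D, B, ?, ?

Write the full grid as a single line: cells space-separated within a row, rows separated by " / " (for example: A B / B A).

D C E A B / A E D B C / B A C D E / E B A C D / C D B E A

(r3,c1) = B
(r3,c3) = C
(r4,c2) = B
(r4,c4) = C
(r4,c5) = D
(r5,c5) = A
(r1,c5) = B
(r2,c1) = A
(r2,c2) = E
(r2,c4) = B
(r2,c5) = C
(r5,c4) = E
(r1,c4) = A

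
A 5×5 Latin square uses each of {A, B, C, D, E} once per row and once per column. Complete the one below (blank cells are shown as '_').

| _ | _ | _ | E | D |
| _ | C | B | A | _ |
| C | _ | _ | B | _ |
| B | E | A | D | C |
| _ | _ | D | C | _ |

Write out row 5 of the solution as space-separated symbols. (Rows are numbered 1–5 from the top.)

E A D C B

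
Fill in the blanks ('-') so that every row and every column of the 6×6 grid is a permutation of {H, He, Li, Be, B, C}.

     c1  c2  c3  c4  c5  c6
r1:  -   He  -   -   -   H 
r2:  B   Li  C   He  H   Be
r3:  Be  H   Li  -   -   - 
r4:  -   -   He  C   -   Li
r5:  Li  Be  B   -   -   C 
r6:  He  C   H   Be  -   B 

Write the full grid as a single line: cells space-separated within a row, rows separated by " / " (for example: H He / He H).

C He Be Li B H / B Li C He H Be / Be H Li B C He / H B He C Be Li / Li Be B H He C / He C H Be Li B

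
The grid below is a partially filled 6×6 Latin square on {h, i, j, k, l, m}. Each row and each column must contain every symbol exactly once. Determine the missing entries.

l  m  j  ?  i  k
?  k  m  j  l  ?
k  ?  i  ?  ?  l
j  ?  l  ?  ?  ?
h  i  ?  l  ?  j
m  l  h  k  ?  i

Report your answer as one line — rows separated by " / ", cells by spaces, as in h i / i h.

l m j h i k / i k m j l h / k j i m h l / j h l i k m / h i k l m j / m l h k j i

At row 1, column 4: row 1 has {i,j,k,l,m}; column 4 has {j,k,l}; that leaves h.
At row 2, column 1: row 2 has {j,k,l,m}; column 1 has {h,j,k,l,m}; that leaves i.
At row 2, column 6: row 2 has {i,j,k,l,m}; column 6 has {i,j,k,l}; that leaves h.
At row 3, column 4: row 3 has {i,k,l}; column 4 has {h,j,k,l}; that leaves m.
At row 4, column 2: row 4 has {j,l}; column 2 has {i,k,l,m}; that leaves h.
At row 4, column 4: row 4 has {h,j,l}; column 4 has {h,j,k,l,m}; that leaves i.
At row 4, column 6: row 4 has {h,i,j,l}; column 6 has {h,i,j,k,l}; that leaves m.
At row 5, column 3: row 5 has {h,i,j,l}; column 3 has {h,i,j,l,m}; that leaves k.
At row 5, column 5: row 5 has {h,i,j,k,l}; column 5 has {i,l}; that leaves m.
At row 6, column 5: row 6 has {h,i,k,l,m}; column 5 has {i,l,m}; that leaves j.
At row 3, column 2: row 3 has {i,k,l,m}; column 2 has {h,i,k,l,m}; that leaves j.
At row 3, column 5: row 3 has {i,j,k,l,m}; column 5 has {i,j,l,m}; that leaves h.
At row 4, column 5: row 4 has {h,i,j,l,m}; column 5 has {h,i,j,l,m}; that leaves k.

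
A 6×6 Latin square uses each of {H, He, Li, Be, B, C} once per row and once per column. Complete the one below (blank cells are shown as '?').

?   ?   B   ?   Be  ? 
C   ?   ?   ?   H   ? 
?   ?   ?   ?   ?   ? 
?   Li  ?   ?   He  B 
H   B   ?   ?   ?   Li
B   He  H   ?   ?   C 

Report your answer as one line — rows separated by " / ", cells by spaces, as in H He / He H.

row 2 has {H,C}; column 2 has {He,Li,B} — only Be is left for (r2,c2).
row 2 has {H,Be,C}; column 6 has {Li,B,C} — only He is left for (r2,c6).
row 4 has {He,Li,B}; column 1 has {H,B,C} — only Be is left for (r4,c1).
row 4 has {He,Li,Be,B}; column 3 has {H,B} — only C is left for (r4,c3).
row 4 has {He,Li,Be,B,C}; column 4 is empty so far — only H is left for (r4,c4).
row 5 has {H,Li,B}; column 5 has {H,He,Be} — only C is left for (r5,c5).
row 6 has {H,He,B,C}; column 5 has {H,He,Be,C} — only Li is left for (r6,c5).
row 1 has {Be,B}; column 6 has {He,Li,B,C} — only H is left for (r1,c6).
row 2 has {H,He,Be,C}; column 3 has {H,B,C} — only Li is left for (r2,c3).
row 2 has {H,He,Li,Be,C}; column 4 has {H} — only B is left for (r2,c4).
row 3 is empty so far; column 5 has {H,He,Li,Be,C} — only B is left for (r3,c5).
row 3 has {B}; column 6 has {H,He,Li,B,C} — only Be is left for (r3,c6).
row 6 has {H,He,Li,B,C}; column 4 has {H,B} — only Be is left for (r6,c4).
row 1 has {H,Be,B}; column 2 has {He,Li,Be,B} — only C is left for (r1,c2).
row 3 has {Be,B}; column 2 has {He,Li,Be,B,C} — only H is left for (r3,c2).
row 3 has {H,Be,B}; column 3 has {H,Li,B,C} — only He is left for (r3,c3).
row 5 has {H,Li,B,C}; column 3 has {H,He,Li,B,C} — only Be is left for (r5,c3).
row 5 has {H,Li,Be,B,C}; column 4 has {H,Be,B} — only He is left for (r5,c4).
row 1 has {H,Be,B,C}; column 4 has {H,He,Be,B} — only Li is left for (r1,c4).
row 3 has {H,He,Be,B}; column 1 has {H,Be,B,C} — only Li is left for (r3,c1).
row 3 has {H,He,Li,Be,B}; column 4 has {H,He,Li,Be,B} — only C is left for (r3,c4).
row 1 has {H,Li,Be,B,C}; column 1 has {H,Li,Be,B,C} — only He is left for (r1,c1).

He C B Li Be H / C Be Li B H He / Li H He C B Be / Be Li C H He B / H B Be He C Li / B He H Be Li C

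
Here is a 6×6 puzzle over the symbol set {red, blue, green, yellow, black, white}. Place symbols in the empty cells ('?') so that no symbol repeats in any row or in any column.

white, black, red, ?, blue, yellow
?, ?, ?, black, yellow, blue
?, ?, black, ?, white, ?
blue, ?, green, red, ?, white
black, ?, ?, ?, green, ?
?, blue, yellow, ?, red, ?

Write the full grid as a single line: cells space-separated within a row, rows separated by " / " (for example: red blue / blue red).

white black red green blue yellow / red green white black yellow blue / yellow red black blue white green / blue yellow green red black white / black white blue yellow green red / green blue yellow white red black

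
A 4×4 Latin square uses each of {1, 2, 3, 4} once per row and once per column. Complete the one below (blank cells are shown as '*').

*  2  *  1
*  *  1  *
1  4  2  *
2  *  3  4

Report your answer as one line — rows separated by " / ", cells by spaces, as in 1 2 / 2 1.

(r1,c3) = 4
(r2,c2) = 3
(r2,c4) = 2
(r3,c4) = 3
(r4,c2) = 1
(r1,c1) = 3
(r2,c1) = 4

3 2 4 1 / 4 3 1 2 / 1 4 2 3 / 2 1 3 4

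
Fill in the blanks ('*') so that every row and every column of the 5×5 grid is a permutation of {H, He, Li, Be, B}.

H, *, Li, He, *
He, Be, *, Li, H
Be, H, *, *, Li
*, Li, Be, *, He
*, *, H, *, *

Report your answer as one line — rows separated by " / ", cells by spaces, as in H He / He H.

H B Li He Be / He Be B Li H / Be H He B Li / B Li Be H He / Li He H Be B

At row 1, column 2: row 1 has {H,He,Li}; column 2 has {H,Li,Be}; that leaves B.
At row 1, column 5: row 1 has {H,He,Li,B}; column 5 has {H,He,Li}; that leaves Be.
At row 2, column 3: row 2 has {H,He,Li,Be}; column 3 has {H,Li,Be}; that leaves B.
At row 3, column 3: row 3 has {H,Li,Be}; column 3 has {H,Li,Be,B}; that leaves He.
At row 3, column 4: row 3 has {H,He,Li,Be}; column 4 has {He,Li}; that leaves B.
At row 4, column 1: row 4 has {He,Li,Be}; column 1 has {H,He,Be}; that leaves B.
At row 4, column 4: row 4 has {He,Li,Be,B}; column 4 has {He,Li,B}; that leaves H.
At row 5, column 1: row 5 has {H}; column 1 has {H,He,Be,B}; that leaves Li.
At row 5, column 2: row 5 has {H,Li}; column 2 has {H,Li,Be,B}; that leaves He.
At row 5, column 4: row 5 has {H,He,Li}; column 4 has {H,He,Li,B}; that leaves Be.
At row 5, column 5: row 5 has {H,He,Li,Be}; column 5 has {H,He,Li,Be}; that leaves B.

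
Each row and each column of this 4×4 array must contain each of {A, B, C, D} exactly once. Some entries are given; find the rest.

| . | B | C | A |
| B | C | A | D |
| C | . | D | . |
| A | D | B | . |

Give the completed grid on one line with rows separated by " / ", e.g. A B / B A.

D B C A / B C A D / C A D B / A D B C

At row 1, column 1: row 1 has {A,B,C}; column 1 has {A,B,C}; that leaves D.
At row 3, column 2: row 3 has {C,D}; column 2 has {B,C,D}; that leaves A.
At row 3, column 4: row 3 has {A,C,D}; column 4 has {A,D}; that leaves B.
At row 4, column 4: row 4 has {A,B,D}; column 4 has {A,B,D}; that leaves C.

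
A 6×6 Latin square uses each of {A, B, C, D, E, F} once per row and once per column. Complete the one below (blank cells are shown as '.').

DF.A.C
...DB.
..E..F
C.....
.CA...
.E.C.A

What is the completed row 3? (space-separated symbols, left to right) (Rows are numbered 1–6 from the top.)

A D E B C F

Cell (r1,c3): row 1 has {A,C,D,F}; column 3 has {A,E} → B.
Cell (r1,c5): row 1 has {A,B,C,D,F}; column 5 has {B} → E.
Cell (r2,c2): row 2 has {B,D}; column 2 has {C,E,F} → A.
Cell (r2,c6): row 2 has {A,B,D}; column 6 has {A,C,F} → E.
Cell (r3,c4): row 3 has {E,F}; column 4 has {A,C,D} → B.
Cell (r2,c1): row 2 has {A,B,D,E}; column 1 has {C,D} → F.
Cell (r2,c3): row 2 has {A,B,D,E,F}; column 3 has {A,B,E} → C.
Cell (r3,c1): row 3 has {B,E,F}; column 1 has {C,D,F} → A.
Cell (r3,c2): row 3 has {A,B,E,F}; column 2 has {A,C,E,F} → D.
Cell (r3,c5): row 3 has {A,B,D,E,F}; column 5 has {B,E} → C.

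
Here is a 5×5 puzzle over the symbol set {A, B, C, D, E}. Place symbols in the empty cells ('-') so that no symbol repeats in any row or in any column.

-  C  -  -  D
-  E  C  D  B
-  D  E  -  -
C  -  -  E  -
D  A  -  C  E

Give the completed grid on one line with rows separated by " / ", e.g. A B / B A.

(r2,c1): row 2 has {B,C,D,E}; column 1 has {C,D}, so it must be A.
(r3,c1): row 3 has {D,E}; column 1 has {A,C,D}, so it must be B.
(r3,c4): row 3 has {B,D,E}; column 4 has {C,D,E}, so it must be A.
(r3,c5): row 3 has {A,B,D,E}; column 5 has {B,D,E}, so it must be C.
(r4,c2): row 4 has {C,E}; column 2 has {A,C,D,E}, so it must be B.
(r4,c5): row 4 has {B,C,E}; column 5 has {B,C,D,E}, so it must be A.
(r5,c3): row 5 has {A,C,D,E}; column 3 has {C,E}, so it must be B.
(r1,c1): row 1 has {C,D}; column 1 has {A,B,C,D}, so it must be E.
(r1,c3): row 1 has {C,D,E}; column 3 has {B,C,E}, so it must be A.
(r1,c4): row 1 has {A,C,D,E}; column 4 has {A,C,D,E}, so it must be B.
(r4,c3): row 4 has {A,B,C,E}; column 3 has {A,B,C,E}, so it must be D.

E C A B D / A E C D B / B D E A C / C B D E A / D A B C E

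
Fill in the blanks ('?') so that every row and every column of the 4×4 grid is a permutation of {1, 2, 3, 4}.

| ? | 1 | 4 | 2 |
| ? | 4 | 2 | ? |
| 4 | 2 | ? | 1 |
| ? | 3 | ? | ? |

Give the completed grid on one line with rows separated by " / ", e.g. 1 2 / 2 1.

(r1,c1) = 3
(r2,c1) = 1
(r2,c4) = 3
(r3,c3) = 3
(r4,c1) = 2
(r4,c3) = 1
(r4,c4) = 4

3 1 4 2 / 1 4 2 3 / 4 2 3 1 / 2 3 1 4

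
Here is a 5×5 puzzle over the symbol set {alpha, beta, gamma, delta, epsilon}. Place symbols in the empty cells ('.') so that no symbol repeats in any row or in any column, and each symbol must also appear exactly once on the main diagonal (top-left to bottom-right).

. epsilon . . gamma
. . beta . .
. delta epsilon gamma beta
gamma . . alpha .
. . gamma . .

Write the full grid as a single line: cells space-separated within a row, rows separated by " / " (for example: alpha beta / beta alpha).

(r2,c2) = gamma
(r3,c1) = alpha
(r4,c2) = beta
(r4,c3) = delta
(r4,c5) = epsilon
(r5,c2) = alpha
(r5,c5) = delta
(r1,c1) = beta
(r1,c3) = alpha
(r1,c4) = delta
(r2,c4) = epsilon
(r2,c5) = alpha
(r5,c1) = epsilon
(r5,c4) = beta
(r2,c1) = delta

beta epsilon alpha delta gamma / delta gamma beta epsilon alpha / alpha delta epsilon gamma beta / gamma beta delta alpha epsilon / epsilon alpha gamma beta delta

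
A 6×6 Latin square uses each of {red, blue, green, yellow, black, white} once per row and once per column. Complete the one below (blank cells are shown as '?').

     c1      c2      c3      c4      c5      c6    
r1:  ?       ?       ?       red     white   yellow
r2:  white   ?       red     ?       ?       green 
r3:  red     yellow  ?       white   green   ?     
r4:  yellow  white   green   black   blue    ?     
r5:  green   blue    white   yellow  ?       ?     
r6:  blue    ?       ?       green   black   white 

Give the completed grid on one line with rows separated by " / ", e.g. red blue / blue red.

black green blue red white yellow / white black red blue yellow green / red yellow black white green blue / yellow white green black blue red / green blue white yellow red black / blue red yellow green black white

Cell (r1,c1): row 1 has {red,yellow,white}; column 1 has {red,blue,green,yellow,white} → black.
Cell (r1,c2): row 1 has {red,yellow,black,white}; column 2 has {blue,yellow,white} → green.
Cell (r1,c3): row 1 has {red,green,yellow,black,white}; column 3 has {red,green,white} → blue.
Cell (r2,c2): row 2 has {red,green,white}; column 2 has {blue,green,yellow,white} → black.
Cell (r2,c4): row 2 has {red,green,black,white}; column 4 has {red,green,yellow,black,white} → blue.
Cell (r2,c5): row 2 has {red,blue,green,black,white}; column 5 has {blue,green,black,white} → yellow.
Cell (r3,c3): row 3 has {red,green,yellow,white}; column 3 has {red,blue,green,white} → black.
Cell (r3,c6): row 3 has {red,green,yellow,black,white}; column 6 has {green,yellow,white} → blue.
Cell (r4,c6): row 4 has {blue,green,yellow,black,white}; column 6 has {blue,green,yellow,white} → red.
Cell (r5,c5): row 5 has {blue,green,yellow,white}; column 5 has {blue,green,yellow,black,white} → red.
Cell (r5,c6): row 5 has {red,blue,green,yellow,white}; column 6 has {red,blue,green,yellow,white} → black.
Cell (r6,c2): row 6 has {blue,green,black,white}; column 2 has {blue,green,yellow,black,white} → red.
Cell (r6,c3): row 6 has {red,blue,green,black,white}; column 3 has {red,blue,green,black,white} → yellow.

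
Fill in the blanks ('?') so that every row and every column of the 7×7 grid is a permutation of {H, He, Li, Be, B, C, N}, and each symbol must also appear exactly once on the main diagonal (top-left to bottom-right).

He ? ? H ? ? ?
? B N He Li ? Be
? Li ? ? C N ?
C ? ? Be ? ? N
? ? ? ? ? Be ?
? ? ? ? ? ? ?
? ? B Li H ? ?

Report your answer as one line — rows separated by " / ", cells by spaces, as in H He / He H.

He N C H Be B Li / H B N He Li C Be / Be Li H B C N He / C He Li Be B H N / Li H He C N Be B / B C Be N He Li H / N Be B Li H He C

(r2,c1) = H
(r2,c6) = C
(r3,c3) = H
(r3,c4) = B
(r3,c7) = He
(r5,c5) = N
(r6,c6) = Li
(r7,c6) = He
(r7,c7) = C
(r1,c6) = B
(r1,c7) = Li
(r3,c1) = Be
(r4,c6) = H
(r5,c4) = C
(r6,c4) = N
(r7,c1) = N
(r7,c2) = Be
(r1,c5) = Be
(r4,c2) = He
(r4,c3) = Li
(r4,c5) = B
(r5,c2) = H
(r5,c3) = He
(r5,c7) = B
(r6,c1) = B
(r6,c2) = C
(r6,c3) = Be
(r6,c5) = He
(r6,c7) = H
(r1,c2) = N
(r1,c3) = C
(r5,c1) = Li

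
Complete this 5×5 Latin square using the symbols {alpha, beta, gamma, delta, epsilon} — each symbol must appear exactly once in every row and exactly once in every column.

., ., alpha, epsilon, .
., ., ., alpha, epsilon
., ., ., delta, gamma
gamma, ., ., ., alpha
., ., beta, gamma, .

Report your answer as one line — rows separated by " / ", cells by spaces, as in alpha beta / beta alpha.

delta gamma alpha epsilon beta / beta delta gamma alpha epsilon / alpha beta epsilon delta gamma / gamma epsilon delta beta alpha / epsilon alpha beta gamma delta

(r3,c3): row 3 has {gamma,delta}; column 3 has {alpha,beta}, so it must be epsilon.
(r4,c3): row 4 has {alpha,gamma}; column 3 has {alpha,beta,epsilon}, so it must be delta.
(r4,c4): row 4 has {alpha,gamma,delta}; column 4 has {alpha,gamma,delta,epsilon}, so it must be beta.
(r5,c5): row 5 has {beta,gamma}; column 5 has {alpha,gamma,epsilon}, so it must be delta.
(r1,c5): row 1 has {alpha,epsilon}; column 5 has {alpha,gamma,delta,epsilon}, so it must be beta.
(r2,c3): row 2 has {alpha,epsilon}; column 3 has {alpha,beta,delta,epsilon}, so it must be gamma.
(r4,c2): row 4 has {alpha,beta,gamma,delta}; column 2 is empty so far, so it must be epsilon.
(r5,c2): row 5 has {beta,gamma,delta}; column 2 has {epsilon}, so it must be alpha.
(r1,c1): row 1 has {alpha,beta,epsilon}; column 1 has {gamma}, so it must be delta.
(r1,c2): row 1 has {alpha,beta,delta,epsilon}; column 2 has {alpha,epsilon}, so it must be gamma.
(r2,c1): row 2 has {alpha,gamma,epsilon}; column 1 has {gamma,delta}, so it must be beta.
(r2,c2): row 2 has {alpha,beta,gamma,epsilon}; column 2 has {alpha,gamma,epsilon}, so it must be delta.
(r3,c1): row 3 has {gamma,delta,epsilon}; column 1 has {beta,gamma,delta}, so it must be alpha.
(r3,c2): row 3 has {alpha,gamma,delta,epsilon}; column 2 has {alpha,gamma,delta,epsilon}, so it must be beta.
(r5,c1): row 5 has {alpha,beta,gamma,delta}; column 1 has {alpha,beta,gamma,delta}, so it must be epsilon.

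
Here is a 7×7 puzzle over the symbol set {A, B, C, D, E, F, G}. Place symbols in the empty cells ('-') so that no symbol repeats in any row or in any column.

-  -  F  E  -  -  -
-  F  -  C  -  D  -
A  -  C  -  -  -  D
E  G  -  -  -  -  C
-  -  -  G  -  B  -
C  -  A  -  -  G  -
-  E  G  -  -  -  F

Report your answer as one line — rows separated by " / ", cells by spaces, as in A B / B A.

(r3,c2) = B
(r3,c4) = F
(r3,c6) = E
(r6,c2) = D
(r6,c4) = B
(r6,c7) = E
(r3,c5) = G
(r5,c7) = A
(r6,c5) = F
(r5,c2) = C
(r1,c2) = A
(r1,c6) = C
(r7,c6) = A
(r4,c6) = F
(r7,c4) = D
(r4,c4) = A
(r7,c1) = B
(r7,c5) = C
(r2,c1) = G
(r2,c7) = B
(r1,c1) = D
(r1,c5) = B
(r1,c7) = G
(r2,c3) = E
(r2,c5) = A
(r4,c5) = D
(r5,c1) = F
(r5,c3) = D
(r5,c5) = E
(r4,c3) = B

D A F E B C G / G F E C A D B / A B C F G E D / E G B A D F C / F C D G E B A / C D A B F G E / B E G D C A F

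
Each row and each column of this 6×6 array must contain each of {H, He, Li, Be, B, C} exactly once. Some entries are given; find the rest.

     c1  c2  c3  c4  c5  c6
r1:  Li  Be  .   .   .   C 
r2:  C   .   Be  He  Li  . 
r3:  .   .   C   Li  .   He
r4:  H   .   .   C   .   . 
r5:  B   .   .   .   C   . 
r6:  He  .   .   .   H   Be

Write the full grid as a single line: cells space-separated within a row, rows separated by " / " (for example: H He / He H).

row 3 has {He,Li,C}; column 1 has {H,He,Li,B,C} — only Be is left for (r3,c1).
row 3 has {He,Li,Be,C}; column 5 has {H,Li,C} — only B is left for (r3,c5).
row 6 has {H,He,Be}; column 4 has {He,Li,C} — only B is left for (r6,c4).
row 1 has {Li,Be,C}; column 4 has {He,Li,B,C} — only H is left for (r1,c4).
row 1 has {H,Li,Be,C}; column 5 has {H,Li,B,C} — only He is left for (r1,c5).
row 3 has {He,Li,Be,B,C}; column 2 has {Be} — only H is left for (r3,c2).
row 4 has {H,C}; column 5 has {H,He,Li,B,C} — only Be is left for (r4,c5).
row 5 has {B,C}; column 4 has {H,He,Li,B,C} — only Be is left for (r5,c4).
row 6 has {H,He,Be,B}; column 3 has {Be,C} — only Li is left for (r6,c3).
row 1 has {H,He,Li,Be,C}; column 3 has {Li,Be,C} — only B is left for (r1,c3).
row 2 has {He,Li,Be,C}; column 2 has {H,Be} — only B is left for (r2,c2).
row 2 has {He,Li,Be,B,C}; column 6 has {He,Be,C} — only H is left for (r2,c6).
row 4 has {H,Be,C}; column 3 has {Li,Be,B,C} — only He is left for (r4,c3).
row 5 has {Be,B,C}; column 3 has {He,Li,Be,B,C} — only H is left for (r5,c3).
row 5 has {H,Be,B,C}; column 6 has {H,He,Be,C} — only Li is left for (r5,c6).
row 6 has {H,He,Li,Be,B}; column 2 has {H,Be,B} — only C is left for (r6,c2).
row 4 has {H,He,Be,C}; column 2 has {H,Be,B,C} — only Li is left for (r4,c2).
row 4 has {H,He,Li,Be,C}; column 6 has {H,He,Li,Be,C} — only B is left for (r4,c6).
row 5 has {H,Li,Be,B,C}; column 2 has {H,Li,Be,B,C} — only He is left for (r5,c2).

Li Be B H He C / C B Be He Li H / Be H C Li B He / H Li He C Be B / B He H Be C Li / He C Li B H Be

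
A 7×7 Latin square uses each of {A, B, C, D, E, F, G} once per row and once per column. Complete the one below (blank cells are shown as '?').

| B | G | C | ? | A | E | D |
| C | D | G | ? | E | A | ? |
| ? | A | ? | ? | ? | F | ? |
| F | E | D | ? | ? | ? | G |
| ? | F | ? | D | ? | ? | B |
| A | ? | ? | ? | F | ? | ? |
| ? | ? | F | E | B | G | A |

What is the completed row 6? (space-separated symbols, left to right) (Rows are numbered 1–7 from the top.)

(r1,c4) = F
(r2,c4) = B
(r2,c7) = F
(r4,c5) = C
(r4,c6) = B
(r5,c5) = G
(r5,c6) = C
(r6,c6) = D
(r7,c1) = D
(r7,c2) = C
(r3,c5) = D
(r4,c4) = A
(r5,c1) = E
(r5,c3) = A
(r6,c2) = B
(r6,c3) = E
(r6,c7) = C
(r3,c1) = G
(r3,c3) = B
(r3,c4) = C
(r3,c7) = E
(r6,c4) = G

A B E G F D C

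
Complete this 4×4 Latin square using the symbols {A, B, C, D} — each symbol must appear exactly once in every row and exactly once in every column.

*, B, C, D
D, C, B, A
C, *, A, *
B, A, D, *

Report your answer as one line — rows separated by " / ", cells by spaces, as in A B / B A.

Cell (r1,c1): row 1 has {B,C,D}; column 1 has {B,C,D} → A.
Cell (r3,c2): row 3 has {A,C}; column 2 has {A,B,C} → D.
Cell (r3,c4): row 3 has {A,C,D}; column 4 has {A,D} → B.
Cell (r4,c4): row 4 has {A,B,D}; column 4 has {A,B,D} → C.

A B C D / D C B A / C D A B / B A D C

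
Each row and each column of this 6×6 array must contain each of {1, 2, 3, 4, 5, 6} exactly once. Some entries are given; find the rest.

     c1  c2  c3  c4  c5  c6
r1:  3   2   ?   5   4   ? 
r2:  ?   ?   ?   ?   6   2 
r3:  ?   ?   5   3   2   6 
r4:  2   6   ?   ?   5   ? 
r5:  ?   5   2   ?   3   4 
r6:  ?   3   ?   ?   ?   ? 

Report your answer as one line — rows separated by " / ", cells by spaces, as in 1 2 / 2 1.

3 2 6 5 4 1 / 5 4 3 1 6 2 / 4 1 5 3 2 6 / 2 6 1 4 5 3 / 1 5 2 6 3 4 / 6 3 4 2 1 5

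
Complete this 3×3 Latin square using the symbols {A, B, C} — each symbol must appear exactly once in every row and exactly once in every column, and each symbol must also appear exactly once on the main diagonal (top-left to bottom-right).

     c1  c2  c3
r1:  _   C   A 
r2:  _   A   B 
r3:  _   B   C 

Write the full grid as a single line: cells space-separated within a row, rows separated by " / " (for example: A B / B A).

B C A / C A B / A B C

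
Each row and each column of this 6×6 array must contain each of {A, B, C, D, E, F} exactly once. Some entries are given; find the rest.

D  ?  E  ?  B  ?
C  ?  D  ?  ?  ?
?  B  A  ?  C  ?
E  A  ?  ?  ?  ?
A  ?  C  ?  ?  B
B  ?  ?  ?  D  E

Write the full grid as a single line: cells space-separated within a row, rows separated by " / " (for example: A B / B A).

D F E C B A / C E D B A F / F B A E C D / E A B D F C / A D C F E B / B C F A D E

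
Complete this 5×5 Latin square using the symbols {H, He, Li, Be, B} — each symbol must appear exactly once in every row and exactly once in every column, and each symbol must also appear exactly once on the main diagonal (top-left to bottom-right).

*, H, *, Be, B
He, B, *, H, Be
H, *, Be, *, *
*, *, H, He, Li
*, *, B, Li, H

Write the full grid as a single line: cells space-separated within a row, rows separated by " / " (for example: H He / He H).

Li H He Be B / He B Li H Be / H Li Be B He / B Be H He Li / Be He B Li H

(r1,c1) = Li
(r1,c3) = He
(r2,c3) = Li
(r3,c4) = B
(r3,c5) = He
(r4,c2) = Be
(r5,c1) = Be
(r5,c2) = He
(r3,c2) = Li
(r4,c1) = B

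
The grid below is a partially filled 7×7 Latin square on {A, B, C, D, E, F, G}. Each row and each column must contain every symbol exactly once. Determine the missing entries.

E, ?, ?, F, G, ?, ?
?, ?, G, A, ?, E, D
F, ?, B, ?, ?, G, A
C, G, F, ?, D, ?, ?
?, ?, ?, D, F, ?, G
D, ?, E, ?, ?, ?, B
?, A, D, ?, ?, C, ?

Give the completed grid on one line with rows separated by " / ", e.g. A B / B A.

E B A F G D C / B F G A C E D / F D B C E G A / C G F B D A E / A E C D F B G / D C E G A F B / G A D E B C F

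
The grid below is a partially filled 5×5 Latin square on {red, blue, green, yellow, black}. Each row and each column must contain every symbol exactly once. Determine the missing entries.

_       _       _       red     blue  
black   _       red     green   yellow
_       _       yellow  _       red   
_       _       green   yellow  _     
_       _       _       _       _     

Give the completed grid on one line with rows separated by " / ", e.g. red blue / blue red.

(r1,c3) = black
(r2,c2) = blue
(r4,c5) = black
(r5,c3) = blue
(r5,c4) = black
(r5,c5) = green
(r3,c4) = blue
(r4,c2) = red
(r5,c2) = yellow
(r1,c2) = green
(r3,c1) = green
(r3,c2) = black
(r4,c1) = blue
(r5,c1) = red
(r1,c1) = yellow

yellow green black red blue / black blue red green yellow / green black yellow blue red / blue red green yellow black / red yellow blue black green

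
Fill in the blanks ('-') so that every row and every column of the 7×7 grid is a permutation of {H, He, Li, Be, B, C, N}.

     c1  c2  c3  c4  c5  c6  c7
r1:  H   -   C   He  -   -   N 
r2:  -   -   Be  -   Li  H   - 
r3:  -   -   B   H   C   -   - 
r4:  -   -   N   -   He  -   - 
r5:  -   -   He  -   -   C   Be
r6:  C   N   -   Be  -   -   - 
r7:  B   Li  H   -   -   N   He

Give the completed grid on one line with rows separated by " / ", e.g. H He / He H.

Cell (r3,c7): row 3 has {H,B,C}; column 7 has {He,Be,N} → Li.
Cell (r6,c3): row 6 has {Be,C,N}; column 3 has {H,He,Be,B,C,N} → Li.
Cell (r7,c4): row 7 has {H,He,Li,B,N}; column 4 has {H,He,Be} → C.
Cell (r7,c5): row 7 has {H,He,Li,B,C,N}; column 5 has {He,Li,C} → Be.
Cell (r1,c5): row 1 has {H,He,C,N}; column 5 has {He,Li,Be,C} → B.
Cell (r6,c5): row 6 has {Li,Be,C,N}; column 5 has {He,Li,Be,B,C} → H.
Cell (r6,c7): row 6 has {H,Li,Be,C,N}; column 7 has {He,Li,Be,N} → B.
Cell (r1,c2): row 1 has {H,He,B,C,N}; column 2 has {Li,N} → Be.
Cell (r1,c6): row 1 has {H,He,Be,B,C,N}; column 6 has {H,C,N} → Li.
Cell (r2,c7): row 2 has {H,Li,Be}; column 7 has {He,Li,Be,B,N} → C.
Cell (r3,c2): row 3 has {H,Li,B,C}; column 2 has {Li,Be,N} → He.
Cell (r3,c6): row 3 has {H,He,Li,B,C}; column 6 has {H,Li,C,N} → Be.
Cell (r4,c6): row 4 has {He,N}; column 6 has {H,Li,Be,C,N} → B.
Cell (r4,c7): row 4 has {He,B,N}; column 7 has {He,Li,Be,B,C,N} → H.
Cell (r5,c5): row 5 has {He,Be,C}; column 5 has {H,He,Li,Be,B,C} → N.
Cell (r6,c6): row 6 has {H,Li,Be,B,C,N}; column 6 has {H,Li,Be,B,C,N} → He.
Cell (r2,c2): row 2 has {H,Li,Be,C}; column 2 has {He,Li,Be,N} → B.
Cell (r2,c4): row 2 has {H,Li,Be,B,C}; column 4 has {H,He,Be,C} → N.
Cell (r3,c1): row 3 has {H,He,Li,Be,B,C}; column 1 has {H,B,C} → N.
Cell (r4,c2): row 4 has {H,He,B,N}; column 2 has {He,Li,Be,B,N} → C.
Cell (r4,c4): row 4 has {H,He,B,C,N}; column 4 has {H,He,Be,C,N} → Li.
Cell (r5,c1): row 5 has {He,Be,C,N}; column 1 has {H,B,C,N} → Li.
Cell (r5,c2): row 5 has {He,Li,Be,C,N}; column 2 has {He,Li,Be,B,C,N} → H.
Cell (r5,c4): row 5 has {H,He,Li,Be,C,N}; column 4 has {H,He,Li,Be,C,N} → B.
Cell (r2,c1): row 2 has {H,Li,Be,B,C,N}; column 1 has {H,Li,B,C,N} → He.
Cell (r4,c1): row 4 has {H,He,Li,B,C,N}; column 1 has {H,He,Li,B,C,N} → Be.

H Be C He B Li N / He B Be N Li H C / N He B H C Be Li / Be C N Li He B H / Li H He B N C Be / C N Li Be H He B / B Li H C Be N He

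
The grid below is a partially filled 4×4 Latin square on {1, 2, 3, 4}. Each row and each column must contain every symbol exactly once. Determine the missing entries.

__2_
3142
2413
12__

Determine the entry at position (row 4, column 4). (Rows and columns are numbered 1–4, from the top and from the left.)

(r1,c1) = 4
(r1,c2) = 3
(r1,c4) = 1
(r4,c3) = 3
(r4,c4) = 4

4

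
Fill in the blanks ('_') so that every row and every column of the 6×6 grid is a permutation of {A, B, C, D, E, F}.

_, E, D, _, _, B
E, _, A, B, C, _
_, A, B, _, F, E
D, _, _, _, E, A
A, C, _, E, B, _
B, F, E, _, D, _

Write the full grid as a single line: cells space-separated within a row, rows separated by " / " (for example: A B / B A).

row 1 has {B,D,E}; column 5 has {B,C,D,E,F} — only A is left for (r1,c5).
row 2 has {A,B,C,E}; column 2 has {A,C,E,F} — only D is left for (r2,c2).
row 2 has {A,B,C,D,E}; column 6 has {A,B,E} — only F is left for (r2,c6).
row 3 has {A,B,E,F}; column 1 has {A,B,D,E} — only C is left for (r3,c1).
row 3 has {A,B,C,E,F}; column 4 has {B,E} — only D is left for (r3,c4).
row 4 has {A,D,E}; column 2 has {A,C,D,E,F} — only B is left for (r4,c2).
row 5 has {A,B,C,E}; column 3 has {A,B,D,E} — only F is left for (r5,c3).
row 5 has {A,B,C,E,F}; column 6 has {A,B,E,F} — only D is left for (r5,c6).
row 6 has {B,D,E,F}; column 6 has {A,B,D,E,F} — only C is left for (r6,c6).
row 1 has {A,B,D,E}; column 1 has {A,B,C,D,E} — only F is left for (r1,c1).
row 1 has {A,B,D,E,F}; column 4 has {B,D,E} — only C is left for (r1,c4).
row 4 has {A,B,D,E}; column 3 has {A,B,D,E,F} — only C is left for (r4,c3).
row 4 has {A,B,C,D,E}; column 4 has {B,C,D,E} — only F is left for (r4,c4).
row 6 has {B,C,D,E,F}; column 4 has {B,C,D,E,F} — only A is left for (r6,c4).

F E D C A B / E D A B C F / C A B D F E / D B C F E A / A C F E B D / B F E A D C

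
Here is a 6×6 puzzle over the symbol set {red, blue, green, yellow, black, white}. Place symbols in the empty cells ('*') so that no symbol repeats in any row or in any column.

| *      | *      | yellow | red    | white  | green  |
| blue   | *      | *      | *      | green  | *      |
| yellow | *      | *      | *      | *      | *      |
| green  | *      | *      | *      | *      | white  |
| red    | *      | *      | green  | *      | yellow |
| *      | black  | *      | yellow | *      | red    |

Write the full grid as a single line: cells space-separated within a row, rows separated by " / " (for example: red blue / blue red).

black blue yellow red white green / blue yellow red white green black / yellow green white black red blue / green red black blue yellow white / red white blue green black yellow / white black green yellow blue red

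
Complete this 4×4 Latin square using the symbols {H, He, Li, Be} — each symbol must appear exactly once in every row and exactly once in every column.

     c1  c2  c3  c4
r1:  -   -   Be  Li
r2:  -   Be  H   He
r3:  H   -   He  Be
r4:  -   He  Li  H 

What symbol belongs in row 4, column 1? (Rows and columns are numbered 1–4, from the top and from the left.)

(r1,c1) = He
(r1,c2) = H
(r2,c1) = Li
(r3,c2) = Li
(r4,c1) = Be

Be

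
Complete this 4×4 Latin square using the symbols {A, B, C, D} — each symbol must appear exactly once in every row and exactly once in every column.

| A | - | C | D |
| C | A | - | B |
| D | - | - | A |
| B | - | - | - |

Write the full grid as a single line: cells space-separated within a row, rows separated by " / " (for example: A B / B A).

A B C D / C A D B / D C B A / B D A C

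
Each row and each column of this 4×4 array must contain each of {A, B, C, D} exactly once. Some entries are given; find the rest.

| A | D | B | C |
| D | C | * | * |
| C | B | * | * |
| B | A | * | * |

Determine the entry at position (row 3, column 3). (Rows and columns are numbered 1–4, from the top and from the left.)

row 2 has {C,D}; column 3 has {B} — only A is left for (r2,c3).
row 2 has {A,C,D}; column 4 has {C} — only B is left for (r2,c4).
row 3 has {B,C}; column 3 has {A,B} — only D is left for (r3,c3).

D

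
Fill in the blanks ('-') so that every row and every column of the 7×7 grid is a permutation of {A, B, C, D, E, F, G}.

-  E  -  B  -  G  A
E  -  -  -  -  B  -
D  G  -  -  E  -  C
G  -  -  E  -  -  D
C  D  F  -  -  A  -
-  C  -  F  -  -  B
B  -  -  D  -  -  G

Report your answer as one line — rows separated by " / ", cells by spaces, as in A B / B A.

(r1,c1) = F
(r2,c7) = F
(r3,c4) = A
(r3,c6) = F
(r4,c6) = C
(r5,c4) = G
(r5,c5) = B
(r5,c7) = E
(r6,c1) = A
(r7,c6) = E
(r2,c2) = A
(r2,c4) = C
(r3,c3) = B
(r4,c3) = A
(r4,c5) = F
(r6,c6) = D
(r7,c2) = F
(r7,c3) = C
(r7,c5) = A
(r1,c3) = D
(r1,c5) = C
(r2,c3) = G
(r2,c5) = D
(r4,c2) = B
(r6,c3) = E
(r6,c5) = G

F E D B C G A / E A G C D B F / D G B A E F C / G B A E F C D / C D F G B A E / A C E F G D B / B F C D A E G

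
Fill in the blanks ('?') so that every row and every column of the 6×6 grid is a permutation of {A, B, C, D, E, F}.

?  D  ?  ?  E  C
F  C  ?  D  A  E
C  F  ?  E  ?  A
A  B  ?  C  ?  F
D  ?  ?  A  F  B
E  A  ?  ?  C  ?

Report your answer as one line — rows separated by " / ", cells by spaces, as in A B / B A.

B D A F E C / F C B D A E / C F D E B A / A B E C D F / D E C A F B / E A F B C D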